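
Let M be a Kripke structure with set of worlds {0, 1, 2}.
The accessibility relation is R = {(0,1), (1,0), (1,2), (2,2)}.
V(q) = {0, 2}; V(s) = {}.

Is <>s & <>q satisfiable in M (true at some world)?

Let φ = <>s & <>q. Evaluate φ at each world:
  0 (successors {1}): φ is false.
  1 (successors {0, 2}): φ is false.
  2 (successors {2}): φ is false.
For instance, at 0:
  At 0: <>s is false, <>q is false, so <>s & <>q is false.
    At 0: <>s requires s at some successor in {1}.
      At 1: s is false.
    So <>s is false at 0.
    At 0: <>q requires q at some successor in {1}.
      At 1: q is false.
    So <>q is false at 0.

No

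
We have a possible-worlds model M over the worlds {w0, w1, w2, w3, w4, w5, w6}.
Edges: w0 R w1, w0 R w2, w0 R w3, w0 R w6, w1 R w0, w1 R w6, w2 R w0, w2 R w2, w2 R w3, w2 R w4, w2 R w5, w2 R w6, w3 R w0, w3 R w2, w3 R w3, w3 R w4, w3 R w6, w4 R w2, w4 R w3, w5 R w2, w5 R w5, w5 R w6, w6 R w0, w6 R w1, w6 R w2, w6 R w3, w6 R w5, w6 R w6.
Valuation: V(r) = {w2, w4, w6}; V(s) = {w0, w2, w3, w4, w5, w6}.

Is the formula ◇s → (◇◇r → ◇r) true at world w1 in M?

Recall that ◇ψ holds at a world iff ψ holds at some accessible world.
At w1: ◇s is true, ◇◇r → ◇r is true, so ◇s → (◇◇r → ◇r) is true.
  At w1: ◇s requires s at some successor in {w0, w6}.
    s holds at w0, so ◇s is true at w1.
  At w1: ◇◇r is true, ◇r is true, so ◇◇r → ◇r is true.
    At w1: ◇◇r requires ◇r at some successor in {w0, w6}.
      ◇r holds at w0, so ◇◇r is true at w1.
    At w1: ◇r requires r at some successor in {w0, w6}.
      r holds at w6, so ◇r is true at w1.

Yes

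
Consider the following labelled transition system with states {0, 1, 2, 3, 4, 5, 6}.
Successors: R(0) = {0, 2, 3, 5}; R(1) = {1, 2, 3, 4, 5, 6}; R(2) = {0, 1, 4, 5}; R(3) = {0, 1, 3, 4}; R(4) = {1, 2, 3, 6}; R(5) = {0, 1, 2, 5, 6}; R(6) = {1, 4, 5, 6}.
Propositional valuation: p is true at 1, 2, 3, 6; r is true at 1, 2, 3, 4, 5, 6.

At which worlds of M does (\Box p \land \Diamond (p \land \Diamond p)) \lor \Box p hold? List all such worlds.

4

Recall that \Box ψ holds at a world iff ψ holds at every accessible world, and \Diamond ψ holds iff ψ holds at some accessible world.
Let φ = (\Box p \land \Diamond (p \land \Diamond p)) \lor \Box p. Evaluate φ at each world:
  0 (successors {0, 2, 3, 5}): φ is false.
  1 (successors {1, 2, 3, 4, 5, 6}): φ is false.
  2 (successors {0, 1, 4, 5}): φ is false.
  3 (successors {0, 1, 3, 4}): φ is false.
  4 (successors {1, 2, 3, 6}): φ is true.
  5 (successors {0, 1, 2, 5, 6}): φ is false.
  6 (successors {1, 4, 5, 6}): φ is false.
For instance, at 2:
  At 2: \Box p \land \Diamond (p \land \Diamond p) is false, \Box p is false, so (\Box p \land \Diamond (p \land \Diamond p)) \lor \Box p is false.
    At 2: \Box p is false, \Diamond (p \land \Diamond p) is true, so \Box p \land \Diamond (p \land \Diamond p) is false.
      At 2: \Box p requires p at every successor {0, 1, 4, 5}.
        p fails at 0, so \Box p is false at 2.
      At 2: \Diamond (p \land \Diamond p) requires p \land \Diamond p at some successor in {0, 1, 4, 5}.
        p \land \Diamond p holds at 1, so \Diamond (p \land \Diamond p) is true at 2.
    At 2: \Box p requires p at every successor {0, 1, 4, 5}.
      p fails at 0, so \Box p is false at 2.
Satisfying worlds: {4}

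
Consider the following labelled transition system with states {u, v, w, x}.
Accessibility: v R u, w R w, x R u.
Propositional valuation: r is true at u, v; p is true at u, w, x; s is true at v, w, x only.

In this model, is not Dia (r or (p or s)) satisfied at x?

No

Recall that Dia ψ holds at a world iff ψ holds at some accessible world.
At x: Dia (r or (p or s)) is true, so not Dia (r or (p or s)) is false.
  At x: Dia (r or (p or s)) requires r or (p or s) at some successor in {u}.
    r or (p or s) holds at u, so Dia (r or (p or s)) is true at x.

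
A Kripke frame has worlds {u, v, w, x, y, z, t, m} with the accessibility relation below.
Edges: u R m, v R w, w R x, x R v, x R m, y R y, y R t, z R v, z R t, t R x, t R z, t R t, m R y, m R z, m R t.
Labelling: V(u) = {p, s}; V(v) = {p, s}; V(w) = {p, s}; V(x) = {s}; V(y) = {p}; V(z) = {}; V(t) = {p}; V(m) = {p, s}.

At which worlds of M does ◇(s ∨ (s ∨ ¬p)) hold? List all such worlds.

u, v, w, x, z, t, m

Let φ = ◇(s ∨ (s ∨ ¬p)). Evaluate φ at each world:
  u (successors {m}): φ is true.
  v (successors {w}): φ is true.
  w (successors {x}): φ is true.
  x (successors {v, m}): φ is true.
  y (successors {y, t}): φ is false.
  z (successors {v, t}): φ is true.
  t (successors {x, z, t}): φ is true.
  m (successors {y, z, t}): φ is true.
For instance, at z:
  At z: ◇(s ∨ (s ∨ ¬p)) requires s ∨ (s ∨ ¬p) at some successor in {v, t}.
    s ∨ (s ∨ ¬p) holds at v, so ◇(s ∨ (s ∨ ¬p)) is true at z.
Satisfying worlds: {u, v, w, x, z, t, m}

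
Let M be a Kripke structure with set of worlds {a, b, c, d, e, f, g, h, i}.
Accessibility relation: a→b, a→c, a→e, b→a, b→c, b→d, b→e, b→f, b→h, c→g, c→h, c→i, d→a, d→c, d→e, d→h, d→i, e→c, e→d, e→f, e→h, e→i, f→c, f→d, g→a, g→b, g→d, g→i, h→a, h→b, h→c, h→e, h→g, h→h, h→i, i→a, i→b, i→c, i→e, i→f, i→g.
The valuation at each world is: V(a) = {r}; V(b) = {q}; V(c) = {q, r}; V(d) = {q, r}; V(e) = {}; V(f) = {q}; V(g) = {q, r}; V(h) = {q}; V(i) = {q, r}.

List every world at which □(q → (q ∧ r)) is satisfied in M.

f

Let φ = □(q → (q ∧ r)). Evaluate φ at each world:
  a (successors {b, c, e}): φ is false.
  b (successors {a, c, d, e, f, h}): φ is false.
  c (successors {g, h, i}): φ is false.
  d (successors {a, c, e, h, i}): φ is false.
  e (successors {c, d, f, h, i}): φ is false.
  f (successors {c, d}): φ is true.
  g (successors {a, b, d, i}): φ is false.
  h (successors {a, b, c, e, g, h, i}): φ is false.
  i (successors {a, b, c, e, f, g}): φ is false.
For instance, at g:
  At g: □(q → (q ∧ r)) requires q → (q ∧ r) at every successor {a, b, d, i}.
    q → (q ∧ r) fails at b, so □(q → (q ∧ r)) is false at g.
Satisfying worlds: {f}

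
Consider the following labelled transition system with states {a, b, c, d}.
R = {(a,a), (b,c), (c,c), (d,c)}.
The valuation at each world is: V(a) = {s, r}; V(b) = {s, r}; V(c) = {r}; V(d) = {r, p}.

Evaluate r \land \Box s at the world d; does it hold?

No

Recall that \Box ψ holds at a world iff ψ holds at every accessible world, and \Diamond ψ holds iff ψ holds at some accessible world.
At d: r is true, \Box s is false, so r \land \Box s is false.
  At d: \Box s requires s at every successor {c}.
    s fails at c, so \Box s is false at d.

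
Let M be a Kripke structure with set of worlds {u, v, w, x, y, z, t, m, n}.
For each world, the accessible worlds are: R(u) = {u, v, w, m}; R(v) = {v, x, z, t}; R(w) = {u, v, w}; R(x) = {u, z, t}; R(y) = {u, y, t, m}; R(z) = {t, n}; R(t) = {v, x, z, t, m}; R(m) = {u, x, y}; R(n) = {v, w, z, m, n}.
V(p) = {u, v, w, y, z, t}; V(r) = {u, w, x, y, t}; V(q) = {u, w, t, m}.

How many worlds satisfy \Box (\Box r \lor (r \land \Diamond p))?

Recall that \Box ψ holds at a world iff ψ holds at every accessible world, and \Diamond ψ holds iff ψ holds at some accessible world.
Let φ = \Box (\Box r \lor (r \land \Diamond p)). Evaluate φ at each world:
  u (successors {u, v, w, m}): φ is false.
  v (successors {v, x, z, t}): φ is false.
  w (successors {u, v, w}): φ is false.
  x (successors {u, z, t}): φ is false.
  y (successors {u, y, t, m}): φ is true.
  z (successors {t, n}): φ is false.
  t (successors {v, x, z, t, m}): φ is false.
  m (successors {u, x, y}): φ is true.
  n (successors {v, w, z, m, n}): φ is false.
For instance, at u:
  At u: \Box (\Box r \lor (r \land \Diamond p)) requires \Box r \lor (r \land \Diamond p) at every successor {u, v, w, m}.
    \Box r \lor (r \land \Diamond p) fails at v, so \Box (\Box r \lor (r \land \Diamond p)) is false at u.
      At v: \Box r is false, r \land \Diamond p is false, so \Box r \lor (r \land \Diamond p) is false.
Satisfying worlds: {y, m}

2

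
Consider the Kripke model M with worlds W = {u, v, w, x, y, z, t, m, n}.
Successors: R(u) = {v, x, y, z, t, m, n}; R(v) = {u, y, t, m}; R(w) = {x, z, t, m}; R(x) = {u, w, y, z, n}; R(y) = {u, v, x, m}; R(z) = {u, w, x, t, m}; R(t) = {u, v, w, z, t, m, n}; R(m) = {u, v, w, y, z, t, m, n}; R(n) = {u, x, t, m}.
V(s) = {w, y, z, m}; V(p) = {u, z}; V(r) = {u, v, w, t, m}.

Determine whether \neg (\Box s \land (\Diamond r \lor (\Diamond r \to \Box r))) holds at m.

Yes

At m: \Box s \land (\Diamond r \lor (\Diamond r \to \Box r)) is false, so \neg (\Box s \land (\Diamond r \lor (\Diamond r \to \Box r))) is true.
  At m: \Box s is false, \Diamond r \lor (\Diamond r \to \Box r) is true, so \Box s \land (\Diamond r \lor (\Diamond r \to \Box r)) is false.
    At m: \Box s requires s at every successor {u, v, w, y, z, t, m, n}.
      s fails at u, so \Box s is false at m.
    At m: \Diamond r is true, \Diamond r \to \Box r is false, so \Diamond r \lor (\Diamond r \to \Box r) is true.
      At m: \Diamond r requires r at some successor in {u, v, w, y, z, t, m, n}.
        r holds at u, so \Diamond r is true at m.
      At m: \Diamond r is true, \Box r is false, so \Diamond r \to \Box r is false.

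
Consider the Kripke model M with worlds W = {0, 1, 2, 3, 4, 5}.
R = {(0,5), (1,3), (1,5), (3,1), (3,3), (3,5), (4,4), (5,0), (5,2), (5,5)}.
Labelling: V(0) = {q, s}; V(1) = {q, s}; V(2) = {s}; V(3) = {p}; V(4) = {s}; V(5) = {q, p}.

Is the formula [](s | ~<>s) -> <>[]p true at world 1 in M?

Yes

At 1: [](s | ~<>s) is false, <>[]p is false, so [](s | ~<>s) -> <>[]p is true.
  At 1: [](s | ~<>s) requires s | ~<>s at every successor {3, 5}.
    s | ~<>s fails at 3, so [](s | ~<>s) is false at 1.
      At 3: s is false, ~<>s is false, so s | ~<>s is false.
  At 1: <>[]p requires []p at some successor in {3, 5}.
    At 3: []p is false.
    At 5: []p is false.
  So <>[]p is false at 1.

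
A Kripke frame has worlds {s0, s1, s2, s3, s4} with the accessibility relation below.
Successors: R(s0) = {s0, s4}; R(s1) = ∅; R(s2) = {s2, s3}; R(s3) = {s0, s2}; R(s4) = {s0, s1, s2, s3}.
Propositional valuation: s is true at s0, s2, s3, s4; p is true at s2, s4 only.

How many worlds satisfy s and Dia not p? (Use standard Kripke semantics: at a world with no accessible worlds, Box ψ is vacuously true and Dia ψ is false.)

Recall that Dia ψ holds at a world iff ψ holds at some accessible world.
Let φ = s and Dia not p. Evaluate φ at each world:
  s0 (successors {s0, s4}): φ is true.
  s1 (successors ∅): φ is false.
  s2 (successors {s2, s3}): φ is true.
  s3 (successors {s0, s2}): φ is true.
  s4 (successors {s0, s1, s2, s3}): φ is true.
For instance, at s2:
  At s2: s is true, Dia not p is true, so s and Dia not p is true.
    At s2: Dia not p requires not p at some successor in {s2, s3}.
      not p holds at s3, so Dia not p is true at s2.
Satisfying worlds: {s0, s2, s3, s4}

4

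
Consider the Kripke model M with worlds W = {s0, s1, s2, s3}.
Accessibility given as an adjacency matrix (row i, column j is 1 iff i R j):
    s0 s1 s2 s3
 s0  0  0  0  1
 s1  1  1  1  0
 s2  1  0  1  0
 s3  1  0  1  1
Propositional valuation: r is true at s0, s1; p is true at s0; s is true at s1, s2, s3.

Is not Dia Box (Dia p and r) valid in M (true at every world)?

Let φ = not Dia Box (Dia p and r). Evaluate φ at each world:
  s0 (successors {s3}): φ is true.
  s1 (successors {s0, s1, s2}): φ is true.
  s2 (successors {s0, s2}): φ is true.
  s3 (successors {s0, s2, s3}): φ is true.
For instance, at s2:
  At s2: Dia Box (Dia p and r) is false, so not Dia Box (Dia p and r) is true.
    At s2: Dia Box (Dia p and r) requires Box (Dia p and r) at some successor in {s0, s2}.
      At s0: Box (Dia p and r) is false.
      At s2: Box (Dia p and r) is false.
    So Dia Box (Dia p and r) is false at s2.

Yes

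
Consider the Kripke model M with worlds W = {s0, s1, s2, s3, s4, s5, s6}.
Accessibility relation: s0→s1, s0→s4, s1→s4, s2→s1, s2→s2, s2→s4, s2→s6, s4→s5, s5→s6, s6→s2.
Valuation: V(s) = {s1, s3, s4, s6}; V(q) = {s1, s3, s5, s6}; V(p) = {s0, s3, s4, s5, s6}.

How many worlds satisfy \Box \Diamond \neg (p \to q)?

2

Let φ = \Box \Diamond \neg (p \to q). Evaluate φ at each world:
  s0 (successors {s1, s4}): φ is false.
  s1 (successors {s4}): φ is false.
  s2 (successors {s1, s2, s4, s6}): φ is false.
  s3 (successors ∅): φ is true.
  s4 (successors {s5}): φ is false.
  s5 (successors {s6}): φ is false.
  s6 (successors {s2}): φ is true.
For instance, at s6:
  At s6: \Box \Diamond \neg (p \to q) requires \Diamond \neg (p \to q) at every successor {s2}.
      At s2: \Diamond \neg (p \to q) requires \neg (p \to q) at some successor in {s1, s2, s4, s6}.
        \neg (p \to q) holds at s4, so \Diamond \neg (p \to q) is true at s2.
  So \Box \Diamond \neg (p \to q) is true at s6.
Satisfying worlds: {s3, s6}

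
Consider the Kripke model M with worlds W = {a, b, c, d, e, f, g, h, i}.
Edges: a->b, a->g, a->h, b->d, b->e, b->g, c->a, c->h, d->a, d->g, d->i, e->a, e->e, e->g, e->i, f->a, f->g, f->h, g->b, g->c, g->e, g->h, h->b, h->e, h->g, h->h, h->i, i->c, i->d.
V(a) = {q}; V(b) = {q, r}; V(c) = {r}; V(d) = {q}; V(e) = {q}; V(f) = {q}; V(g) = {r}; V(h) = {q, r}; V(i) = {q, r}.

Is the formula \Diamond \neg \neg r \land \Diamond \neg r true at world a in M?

No

At a: \Diamond \neg \neg r is true, \Diamond \neg r is false, so \Diamond \neg \neg r \land \Diamond \neg r is false.
  At a: \Diamond \neg \neg r requires \neg \neg r at some successor in {b, g, h}.
    \neg \neg r holds at b, so \Diamond \neg \neg r is true at a.
  At a: \Diamond \neg r requires \neg r at some successor in {b, g, h}.
    At b: \neg r is false.
    At g: \neg r is false.
    At h: \neg r is false.
  So \Diamond \neg r is false at a.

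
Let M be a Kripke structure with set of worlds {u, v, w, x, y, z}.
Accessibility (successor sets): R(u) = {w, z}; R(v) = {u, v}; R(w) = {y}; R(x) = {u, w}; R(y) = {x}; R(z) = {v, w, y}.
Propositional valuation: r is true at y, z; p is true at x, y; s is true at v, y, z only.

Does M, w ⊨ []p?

At w: []p requires p at every successor {y}.
  At y: p is true.
So []p is true at w.

Yes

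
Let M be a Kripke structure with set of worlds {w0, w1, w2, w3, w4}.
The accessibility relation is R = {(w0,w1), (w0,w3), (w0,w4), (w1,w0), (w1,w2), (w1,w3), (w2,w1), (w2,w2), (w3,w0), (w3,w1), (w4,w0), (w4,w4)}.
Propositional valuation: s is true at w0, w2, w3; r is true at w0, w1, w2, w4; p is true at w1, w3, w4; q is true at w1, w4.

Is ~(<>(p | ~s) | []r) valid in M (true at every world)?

No

Recall that []ψ holds at a world iff ψ holds at every accessible world, and <>ψ holds iff ψ holds at some accessible world.
Let φ = ~(<>(p | ~s) | []r). Evaluate φ at each world:
  w0 (successors {w1, w3, w4}): φ is false.
  w1 (successors {w0, w2, w3}): φ is false.
  w2 (successors {w1, w2}): φ is false.
  w3 (successors {w0, w1}): φ is false.
  w4 (successors {w0, w4}): φ is false.
Detail at w0 (counterexample):
  At w0: <>(p | ~s) | []r is true, so ~(<>(p | ~s) | []r) is false.
    At w0: <>(p | ~s) is true, []r is false, so <>(p | ~s) | []r is true.
      At w0: <>(p | ~s) requires p | ~s at some successor in {w1, w3, w4}.
        p | ~s holds at w1, so <>(p | ~s) is true at w0.
      At w0: []r requires r at every successor {w1, w3, w4}.
        r fails at w3, so []r is false at w0.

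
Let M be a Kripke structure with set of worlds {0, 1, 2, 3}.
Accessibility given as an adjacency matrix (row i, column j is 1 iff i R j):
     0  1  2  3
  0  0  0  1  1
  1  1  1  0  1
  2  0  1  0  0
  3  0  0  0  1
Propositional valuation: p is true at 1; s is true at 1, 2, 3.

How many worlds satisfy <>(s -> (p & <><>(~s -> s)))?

Let φ = <>(s -> (p & <><>(~s -> s))). Evaluate φ at each world:
  0 (successors {2, 3}): φ is false.
  1 (successors {0, 1, 3}): φ is true.
  2 (successors {1}): φ is true.
  3 (successors {3}): φ is false.
For instance, at 1:
  At 1: <>(s -> (p & <><>(~s -> s))) requires s -> (p & <><>(~s -> s)) at some successor in {0, 1, 3}.
    s -> (p & <><>(~s -> s)) holds at 0, so <>(s -> (p & <><>(~s -> s))) is true at 1.
      At 0: s is false, p & <><>(~s -> s) is false, so s -> (p & <><>(~s -> s)) is true.
Satisfying worlds: {1, 2}

2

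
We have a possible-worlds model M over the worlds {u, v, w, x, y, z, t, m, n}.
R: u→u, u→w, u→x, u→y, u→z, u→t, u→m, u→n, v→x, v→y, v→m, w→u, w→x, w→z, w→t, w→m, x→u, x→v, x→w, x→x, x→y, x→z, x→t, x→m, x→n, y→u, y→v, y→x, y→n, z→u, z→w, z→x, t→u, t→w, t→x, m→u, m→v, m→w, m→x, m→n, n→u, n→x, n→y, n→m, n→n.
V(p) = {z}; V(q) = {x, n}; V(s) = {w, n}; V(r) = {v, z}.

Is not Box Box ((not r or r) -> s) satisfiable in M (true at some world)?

Yes

Let φ = not Box Box ((not r or r) -> s). Evaluate φ at each world:
  u (successors {u, w, x, y, z, t, m, n}): φ is true.
  v (successors {x, y, m}): φ is true.
  w (successors {u, x, z, t, m}): φ is true.
  x (successors {u, v, w, x, y, z, t, m, n}): φ is true.
  y (successors {u, v, x, n}): φ is true.
  z (successors {u, w, x}): φ is true.
  t (successors {u, w, x}): φ is true.
  m (successors {u, v, w, x, n}): φ is true.
  n (successors {u, x, y, m, n}): φ is true.
Detail at u (witness):
  At u: Box Box ((not r or r) -> s) is false, so not Box Box ((not r or r) -> s) is true.
    At u: Box Box ((not r or r) -> s) requires Box ((not r or r) -> s) at every successor {u, w, x, y, z, t, m, n}.
      Box ((not r or r) -> s) fails at u, so Box Box ((not r or r) -> s) is false at u.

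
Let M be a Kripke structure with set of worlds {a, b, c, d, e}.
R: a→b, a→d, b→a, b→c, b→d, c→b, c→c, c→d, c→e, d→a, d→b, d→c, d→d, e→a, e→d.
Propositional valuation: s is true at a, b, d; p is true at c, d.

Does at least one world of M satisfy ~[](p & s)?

Yes

Let φ = ~[](p & s). Evaluate φ at each world:
  a (successors {b, d}): φ is true.
  b (successors {a, c, d}): φ is true.
  c (successors {b, c, d, e}): φ is true.
  d (successors {a, b, c, d}): φ is true.
  e (successors {a, d}): φ is true.
Detail at a (witness):
  At a: [](p & s) is false, so ~[](p & s) is true.
    At a: [](p & s) requires p & s at every successor {b, d}.
      p & s fails at b, so [](p & s) is false at a.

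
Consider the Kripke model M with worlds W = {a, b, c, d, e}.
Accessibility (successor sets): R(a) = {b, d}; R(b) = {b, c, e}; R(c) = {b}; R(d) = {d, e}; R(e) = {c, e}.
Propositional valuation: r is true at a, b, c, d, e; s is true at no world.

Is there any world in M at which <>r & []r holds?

Yes

Let φ = <>r & []r. Evaluate φ at each world:
  a (successors {b, d}): φ is true.
  b (successors {b, c, e}): φ is true.
  c (successors {b}): φ is true.
  d (successors {d, e}): φ is true.
  e (successors {c, e}): φ is true.
Detail at a (witness):
  At a: <>r is true, []r is true, so <>r & []r is true.
    At a: <>r requires r at some successor in {b, d}.
      r holds at b, so <>r is true at a.
    At a: []r requires r at every successor {b, d}.
      At b: r is true.
      At d: r is true.
    So []r is true at a.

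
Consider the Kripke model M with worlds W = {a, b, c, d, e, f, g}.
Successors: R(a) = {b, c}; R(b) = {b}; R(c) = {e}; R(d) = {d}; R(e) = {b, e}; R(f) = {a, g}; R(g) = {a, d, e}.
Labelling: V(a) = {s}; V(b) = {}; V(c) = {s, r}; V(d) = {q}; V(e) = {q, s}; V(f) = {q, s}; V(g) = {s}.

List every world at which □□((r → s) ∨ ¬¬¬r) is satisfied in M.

a, b, c, d, e, f, g

Recall that □ψ holds at a world iff ψ holds at every accessible world, and ◇ψ holds iff ψ holds at some accessible world.
Let φ = □□((r → s) ∨ ¬¬¬r). Evaluate φ at each world:
  a (successors {b, c}): φ is true.
  b (successors {b}): φ is true.
  c (successors {e}): φ is true.
  d (successors {d}): φ is true.
  e (successors {b, e}): φ is true.
  f (successors {a, g}): φ is true.
  g (successors {a, d, e}): φ is true.
For instance, at c:
  At c: □□((r → s) ∨ ¬¬¬r) requires □((r → s) ∨ ¬¬¬r) at every successor {e}.
      At e: □((r → s) ∨ ¬¬¬r) requires (r → s) ∨ ¬¬¬r at every successor {b, e}.
        At b: (r → s) ∨ ¬¬¬r is true.
        At e: (r → s) ∨ ¬¬¬r is true.
      So □((r → s) ∨ ¬¬¬r) is true at e.
  So □□((r → s) ∨ ¬¬¬r) is true at c.
Satisfying worlds: {a, b, c, d, e, f, g}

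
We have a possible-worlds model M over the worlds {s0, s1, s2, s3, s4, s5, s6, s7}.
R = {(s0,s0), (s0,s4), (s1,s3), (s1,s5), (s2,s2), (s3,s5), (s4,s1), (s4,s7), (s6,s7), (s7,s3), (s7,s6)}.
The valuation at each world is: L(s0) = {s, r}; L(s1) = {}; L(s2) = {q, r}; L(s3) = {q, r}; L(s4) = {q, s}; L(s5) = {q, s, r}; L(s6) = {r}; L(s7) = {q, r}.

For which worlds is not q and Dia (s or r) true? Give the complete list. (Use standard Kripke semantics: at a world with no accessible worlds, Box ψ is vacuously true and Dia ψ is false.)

s0, s1, s6

Let φ = not q and Dia (s or r). Evaluate φ at each world:
  s0 (successors {s0, s4}): φ is true.
  s1 (successors {s3, s5}): φ is true.
  s2 (successors {s2}): φ is false.
  s3 (successors {s5}): φ is false.
  s4 (successors {s1, s7}): φ is false.
  s5 (successors ∅): φ is false.
  s6 (successors {s7}): φ is true.
  s7 (successors {s3, s6}): φ is false.
For instance, at s1:
  At s1: not q is true, Dia (s or r) is true, so not q and Dia (s or r) is true.
    At s1: Dia (s or r) requires s or r at some successor in {s3, s5}.
      s or r holds at s3, so Dia (s or r) is true at s1.
Satisfying worlds: {s0, s1, s6}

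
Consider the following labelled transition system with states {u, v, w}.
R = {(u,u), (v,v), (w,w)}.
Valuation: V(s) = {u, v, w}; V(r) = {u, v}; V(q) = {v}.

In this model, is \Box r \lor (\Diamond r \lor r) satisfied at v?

Yes

Recall that \Box ψ holds at a world iff ψ holds at every accessible world, and \Diamond ψ holds iff ψ holds at some accessible world.
At v: \Box r is true, \Diamond r \lor r is true, so \Box r \lor (\Diamond r \lor r) is true.
  At v: \Box r requires r at every successor {v}.
    At v: r is true.
  So \Box r is true at v.
  At v: \Diamond r is true, r is true, so \Diamond r \lor r is true.
    At v: \Diamond r requires r at some successor in {v}.
      r holds at v, so \Diamond r is true at v.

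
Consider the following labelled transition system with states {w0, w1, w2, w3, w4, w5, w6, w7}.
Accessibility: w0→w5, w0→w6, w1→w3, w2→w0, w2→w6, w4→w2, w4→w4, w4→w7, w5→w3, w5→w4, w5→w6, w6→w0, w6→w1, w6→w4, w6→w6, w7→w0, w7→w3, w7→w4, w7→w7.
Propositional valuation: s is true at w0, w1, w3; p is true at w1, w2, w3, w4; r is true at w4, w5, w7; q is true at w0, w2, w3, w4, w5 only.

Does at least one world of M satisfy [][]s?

Yes

Recall that []ψ holds at a world iff ψ holds at every accessible world, and <>ψ holds iff ψ holds at some accessible world.
Let φ = [][]s. Evaluate φ at each world:
  w0 (successors {w5, w6}): φ is false.
  w1 (successors {w3}): φ is true.
  w2 (successors {w0, w6}): φ is false.
  w3 (successors ∅): φ is true.
  w4 (successors {w2, w4, w7}): φ is false.
  w5 (successors {w3, w4, w6}): φ is false.
  w6 (successors {w0, w1, w4, w6}): φ is false.
  w7 (successors {w0, w3, w4, w7}): φ is false.
Detail at w1 (witness):
  At w1: [][]s requires []s at every successor {w3}.
      At w3: no accessible worlds, so []s holds vacuously.
  So [][]s is true at w1.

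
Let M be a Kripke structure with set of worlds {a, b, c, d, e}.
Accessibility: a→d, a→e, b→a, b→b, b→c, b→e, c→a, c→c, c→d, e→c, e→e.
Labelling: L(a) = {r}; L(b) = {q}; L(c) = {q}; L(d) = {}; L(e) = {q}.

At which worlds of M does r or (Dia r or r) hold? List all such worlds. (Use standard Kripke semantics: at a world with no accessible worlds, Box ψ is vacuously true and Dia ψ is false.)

Let φ = r or (Dia r or r). Evaluate φ at each world:
  a (successors {d, e}): φ is true.
  b (successors {a, b, c, e}): φ is true.
  c (successors {a, c, d}): φ is true.
  d (successors ∅): φ is false.
  e (successors {c, e}): φ is false.
For instance, at e:
  At e: r is false, Dia r or r is false, so r or (Dia r or r) is false.
    At e: Dia r is false, r is false, so Dia r or r is false.
      At e: Dia r requires r at some successor in {c, e}.
        At c: r is false.
        At e: r is false.
      So Dia r is false at e.
Satisfying worlds: {a, b, c}

a, b, c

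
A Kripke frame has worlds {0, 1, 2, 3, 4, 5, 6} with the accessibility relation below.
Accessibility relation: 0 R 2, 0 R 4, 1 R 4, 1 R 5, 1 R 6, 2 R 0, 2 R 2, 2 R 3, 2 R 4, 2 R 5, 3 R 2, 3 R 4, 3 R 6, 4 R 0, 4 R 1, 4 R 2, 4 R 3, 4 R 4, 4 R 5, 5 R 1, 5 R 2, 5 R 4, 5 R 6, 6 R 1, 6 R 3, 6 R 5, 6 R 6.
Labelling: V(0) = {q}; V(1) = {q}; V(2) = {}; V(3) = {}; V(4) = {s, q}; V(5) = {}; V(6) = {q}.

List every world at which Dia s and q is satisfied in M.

Let φ = Dia s and q. Evaluate φ at each world:
  0 (successors {2, 4}): φ is true.
  1 (successors {4, 5, 6}): φ is true.
  2 (successors {0, 2, 3, 4, 5}): φ is false.
  3 (successors {2, 4, 6}): φ is false.
  4 (successors {0, 1, 2, 3, 4, 5}): φ is true.
  5 (successors {1, 2, 4, 6}): φ is false.
  6 (successors {1, 3, 5, 6}): φ is false.
For instance, at 1:
  At 1: Dia s is true, q is true, so Dia s and q is true.
    At 1: Dia s requires s at some successor in {4, 5, 6}.
      s holds at 4, so Dia s is true at 1.
Satisfying worlds: {0, 1, 4}

0, 1, 4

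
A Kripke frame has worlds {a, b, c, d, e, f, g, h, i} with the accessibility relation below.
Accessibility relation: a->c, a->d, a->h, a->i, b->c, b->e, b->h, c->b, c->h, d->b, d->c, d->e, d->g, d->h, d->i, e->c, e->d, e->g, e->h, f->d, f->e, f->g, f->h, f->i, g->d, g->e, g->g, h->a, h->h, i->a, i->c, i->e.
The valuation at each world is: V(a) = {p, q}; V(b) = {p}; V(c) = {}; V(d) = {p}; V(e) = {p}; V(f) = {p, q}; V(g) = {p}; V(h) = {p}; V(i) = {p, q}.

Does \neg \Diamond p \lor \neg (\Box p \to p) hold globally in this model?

Let φ = \neg \Diamond p \lor \neg (\Box p \to p). Evaluate φ at each world:
  a (successors {c, d, h, i}): φ is false.
  b (successors {c, e, h}): φ is false.
  c (successors {b, h}): φ is true.
  d (successors {b, c, e, g, h, i}): φ is false.
  e (successors {c, d, g, h}): φ is false.
  f (successors {d, e, g, h, i}): φ is false.
  g (successors {d, e, g}): φ is false.
  h (successors {a, h}): φ is false.
  i (successors {a, c, e}): φ is false.
Detail at a (counterexample):
  At a: \neg \Diamond p is false, \neg (\Box p \to p) is false, so \neg \Diamond p \lor \neg (\Box p \to p) is false.
    At a: \Diamond p is true, so \neg \Diamond p is false.
      At a: \Diamond p requires p at some successor in {c, d, h, i}.
        p holds at d, so \Diamond p is true at a.
    At a: \Box p \to p is true, so \neg (\Box p \to p) is false.
      At a: \Box p is false, p is true, so \Box p \to p is true.

No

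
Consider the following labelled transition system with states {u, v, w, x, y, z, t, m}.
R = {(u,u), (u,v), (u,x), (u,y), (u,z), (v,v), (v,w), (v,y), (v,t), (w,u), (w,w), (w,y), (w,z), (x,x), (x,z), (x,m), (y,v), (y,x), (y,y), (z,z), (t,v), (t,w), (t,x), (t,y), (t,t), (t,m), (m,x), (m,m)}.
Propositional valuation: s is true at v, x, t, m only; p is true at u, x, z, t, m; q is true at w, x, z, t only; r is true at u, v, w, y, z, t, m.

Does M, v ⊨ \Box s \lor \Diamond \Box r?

At v: \Box s is false, \Diamond \Box r is true, so \Box s \lor \Diamond \Box r is true.
  At v: \Box s requires s at every successor {v, w, y, t}.
    s fails at w, so \Box s is false at v.
  At v: \Diamond \Box r requires \Box r at some successor in {v, w, y, t}.
    \Box r holds at v, so \Diamond \Box r is true at v.
      At v: \Box r requires r at every successor {v, w, y, t}.
        At v: r is true.
        At w: r is true.
        At y: r is true.
        At t: r is true.
      So \Box r is true at v.

Yes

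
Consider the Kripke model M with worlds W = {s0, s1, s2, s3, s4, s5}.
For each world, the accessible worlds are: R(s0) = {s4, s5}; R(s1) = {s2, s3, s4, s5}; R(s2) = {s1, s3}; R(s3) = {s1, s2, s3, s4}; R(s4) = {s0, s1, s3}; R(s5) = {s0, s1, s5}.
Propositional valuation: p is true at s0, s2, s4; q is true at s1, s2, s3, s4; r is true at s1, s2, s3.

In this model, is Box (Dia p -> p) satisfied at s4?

At s4: Box (Dia p -> p) requires Dia p -> p at every successor {s0, s1, s3}.
  Dia p -> p fails at s1, so Box (Dia p -> p) is false at s4.
    At s1: Dia p is true, p is false, so Dia p -> p is false.
      At s1: Dia p requires p at some successor in {s2, s3, s4, s5}.
        p holds at s2, so Dia p is true at s1.

No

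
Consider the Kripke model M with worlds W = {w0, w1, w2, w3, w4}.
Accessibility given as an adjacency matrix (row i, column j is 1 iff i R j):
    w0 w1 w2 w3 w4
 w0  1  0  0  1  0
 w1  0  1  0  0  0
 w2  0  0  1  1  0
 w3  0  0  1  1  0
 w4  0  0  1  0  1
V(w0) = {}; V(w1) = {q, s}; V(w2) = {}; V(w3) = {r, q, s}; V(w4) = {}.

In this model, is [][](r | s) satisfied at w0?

At w0: [][](r | s) requires [](r | s) at every successor {w0, w3}.
  [](r | s) fails at w0, so [][](r | s) is false at w0.
    At w0: [](r | s) requires r | s at every successor {w0, w3}.
      r | s fails at w0, so [](r | s) is false at w0.

No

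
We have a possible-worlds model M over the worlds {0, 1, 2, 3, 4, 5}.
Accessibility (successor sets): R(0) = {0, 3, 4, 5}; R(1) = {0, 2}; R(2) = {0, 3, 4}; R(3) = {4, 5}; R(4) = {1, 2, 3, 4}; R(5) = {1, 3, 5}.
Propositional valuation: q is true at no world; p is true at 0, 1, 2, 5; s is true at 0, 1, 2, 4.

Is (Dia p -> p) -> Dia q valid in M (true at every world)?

Let φ = (Dia p -> p) -> Dia q. Evaluate φ at each world:
  0 (successors {0, 3, 4, 5}): φ is false.
  1 (successors {0, 2}): φ is false.
  2 (successors {0, 3, 4}): φ is false.
  3 (successors {4, 5}): φ is true.
  4 (successors {1, 2, 3, 4}): φ is true.
  5 (successors {1, 3, 5}): φ is false.
Detail at 0 (counterexample):
  At 0: Dia p -> p is true, Dia q is false, so (Dia p -> p) -> Dia q is false.
    At 0: Dia p is true, p is true, so Dia p -> p is true.
      At 0: Dia p requires p at some successor in {0, 3, 4, 5}.
        p holds at 0, so Dia p is true at 0.
    At 0: Dia q requires q at some successor in {0, 3, 4, 5}.
      At 0: q is false.
      At 3: q is false.
      At 4: q is false.
      At 5: q is false.
    So Dia q is false at 0.

No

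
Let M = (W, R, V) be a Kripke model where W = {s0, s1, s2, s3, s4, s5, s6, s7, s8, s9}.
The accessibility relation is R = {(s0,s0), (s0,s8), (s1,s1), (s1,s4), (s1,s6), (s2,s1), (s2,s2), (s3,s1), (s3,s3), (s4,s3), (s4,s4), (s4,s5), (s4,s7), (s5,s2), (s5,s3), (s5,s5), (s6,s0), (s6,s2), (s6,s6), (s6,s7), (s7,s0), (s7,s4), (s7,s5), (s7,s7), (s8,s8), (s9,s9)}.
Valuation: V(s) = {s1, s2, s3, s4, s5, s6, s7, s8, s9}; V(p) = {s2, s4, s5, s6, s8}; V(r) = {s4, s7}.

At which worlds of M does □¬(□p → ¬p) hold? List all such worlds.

s8

Let φ = □¬(□p → ¬p). Evaluate φ at each world:
  s0 (successors {s0, s8}): φ is false.
  s1 (successors {s1, s4, s6}): φ is false.
  s2 (successors {s1, s2}): φ is false.
  s3 (successors {s1, s3}): φ is false.
  s4 (successors {s3, s4, s5, s7}): φ is false.
  s5 (successors {s2, s3, s5}): φ is false.
  s6 (successors {s0, s2, s6, s7}): φ is false.
  s7 (successors {s0, s4, s5, s7}): φ is false.
  s8 (successors {s8}): φ is true.
  s9 (successors {s9}): φ is false.
For instance, at s5:
  At s5: □¬(□p → ¬p) requires ¬(□p → ¬p) at every successor {s2, s3, s5}.
    ¬(□p → ¬p) fails at s2, so □¬(□p → ¬p) is false at s5.
      At s2: □p → ¬p is true, so ¬(□p → ¬p) is false.
Satisfying worlds: {s8}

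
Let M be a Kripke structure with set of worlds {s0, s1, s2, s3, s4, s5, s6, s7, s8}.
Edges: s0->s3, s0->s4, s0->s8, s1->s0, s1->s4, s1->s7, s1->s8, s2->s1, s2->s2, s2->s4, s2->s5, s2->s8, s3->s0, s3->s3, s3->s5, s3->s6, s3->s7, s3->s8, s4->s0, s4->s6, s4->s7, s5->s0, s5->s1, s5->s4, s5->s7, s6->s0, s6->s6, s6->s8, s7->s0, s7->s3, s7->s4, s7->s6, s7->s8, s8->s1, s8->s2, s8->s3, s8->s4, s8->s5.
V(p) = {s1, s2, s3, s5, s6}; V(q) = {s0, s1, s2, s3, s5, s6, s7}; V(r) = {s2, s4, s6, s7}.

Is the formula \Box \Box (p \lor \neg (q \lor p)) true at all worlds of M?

No

Let φ = \Box \Box (p \lor \neg (q \lor p)). Evaluate φ at each world:
  s0 (successors {s3, s4, s8}): φ is false.
  s1 (successors {s0, s4, s7, s8}): φ is false.
  s2 (successors {s1, s2, s4, s5, s8}): φ is false.
  s3 (successors {s0, s3, s5, s6, s7, s8}): φ is false.
  s4 (successors {s0, s6, s7}): φ is false.
  s5 (successors {s0, s1, s4, s7}): φ is false.
  s6 (successors {s0, s6, s8}): φ is false.
  s7 (successors {s0, s3, s4, s6, s8}): φ is false.
  s8 (successors {s1, s2, s3, s4, s5}): φ is false.
Detail at s0 (counterexample):
  At s0: \Box \Box (p \lor \neg (q \lor p)) requires \Box (p \lor \neg (q \lor p)) at every successor {s3, s4, s8}.
    \Box (p \lor \neg (q \lor p)) fails at s3, so \Box \Box (p \lor \neg (q \lor p)) is false at s0.
      At s3: \Box (p \lor \neg (q \lor p)) requires p \lor \neg (q \lor p) at every successor {s0, s3, s5, s6, s7, s8}.
        p \lor \neg (q \lor p) fails at s0, so \Box (p \lor \neg (q \lor p)) is false at s3.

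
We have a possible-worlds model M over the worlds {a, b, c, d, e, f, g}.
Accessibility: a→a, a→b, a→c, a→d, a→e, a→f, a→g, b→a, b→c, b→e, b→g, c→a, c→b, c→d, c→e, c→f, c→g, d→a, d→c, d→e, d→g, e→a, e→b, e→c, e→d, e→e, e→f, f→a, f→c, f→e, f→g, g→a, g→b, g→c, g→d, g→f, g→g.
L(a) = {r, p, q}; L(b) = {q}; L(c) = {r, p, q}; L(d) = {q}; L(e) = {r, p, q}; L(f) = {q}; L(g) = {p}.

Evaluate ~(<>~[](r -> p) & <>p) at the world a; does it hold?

Recall that []ψ holds at a world iff ψ holds at every accessible world, and <>ψ holds iff ψ holds at some accessible world.
At a: <>~[](r -> p) & <>p is false, so ~(<>~[](r -> p) & <>p) is true.
  At a: <>~[](r -> p) is false, <>p is true, so <>~[](r -> p) & <>p is false.
    At a: <>~[](r -> p) requires ~[](r -> p) at some successor in {a, b, c, d, e, f, g}.
      At a: ~[](r -> p) is false.
      At b: ~[](r -> p) is false.
      At c: ~[](r -> p) is false.
      At d: ~[](r -> p) is false.
      At e: ~[](r -> p) is false.
      At f: ~[](r -> p) is false.
      At g: ~[](r -> p) is false.
    So <>~[](r -> p) is false at a.
    At a: <>p requires p at some successor in {a, b, c, d, e, f, g}.
      p holds at a, so <>p is true at a.

Yes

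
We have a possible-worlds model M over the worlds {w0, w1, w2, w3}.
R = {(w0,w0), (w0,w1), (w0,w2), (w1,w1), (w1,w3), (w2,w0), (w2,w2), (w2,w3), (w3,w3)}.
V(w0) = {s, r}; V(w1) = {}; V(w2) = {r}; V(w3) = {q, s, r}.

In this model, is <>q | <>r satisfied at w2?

Yes

At w2: <>q is true, <>r is true, so <>q | <>r is true.
  At w2: <>q requires q at some successor in {w0, w2, w3}.
    q holds at w3, so <>q is true at w2.
  At w2: <>r requires r at some successor in {w0, w2, w3}.
    r holds at w0, so <>r is true at w2.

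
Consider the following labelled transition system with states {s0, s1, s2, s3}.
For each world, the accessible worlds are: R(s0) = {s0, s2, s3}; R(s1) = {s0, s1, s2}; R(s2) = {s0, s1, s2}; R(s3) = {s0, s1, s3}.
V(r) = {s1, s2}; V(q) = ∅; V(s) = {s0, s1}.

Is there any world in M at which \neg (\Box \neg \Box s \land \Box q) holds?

Let φ = \neg (\Box \neg \Box s \land \Box q). Evaluate φ at each world:
  s0 (successors {s0, s2, s3}): φ is true.
  s1 (successors {s0, s1, s2}): φ is true.
  s2 (successors {s0, s1, s2}): φ is true.
  s3 (successors {s0, s1, s3}): φ is true.
Detail at s0 (witness):
  At s0: \Box \neg \Box s \land \Box q is false, so \neg (\Box \neg \Box s \land \Box q) is true.
    At s0: \Box \neg \Box s is true, \Box q is false, so \Box \neg \Box s \land \Box q is false.
      At s0: \Box \neg \Box s requires \neg \Box s at every successor {s0, s2, s3}.
        At s0: \neg \Box s is true.
        At s2: \neg \Box s is true.
        At s3: \neg \Box s is true.
      So \Box \neg \Box s is true at s0.
      At s0: \Box q requires q at every successor {s0, s2, s3}.
        q fails at s0, so \Box q is false at s0.

Yes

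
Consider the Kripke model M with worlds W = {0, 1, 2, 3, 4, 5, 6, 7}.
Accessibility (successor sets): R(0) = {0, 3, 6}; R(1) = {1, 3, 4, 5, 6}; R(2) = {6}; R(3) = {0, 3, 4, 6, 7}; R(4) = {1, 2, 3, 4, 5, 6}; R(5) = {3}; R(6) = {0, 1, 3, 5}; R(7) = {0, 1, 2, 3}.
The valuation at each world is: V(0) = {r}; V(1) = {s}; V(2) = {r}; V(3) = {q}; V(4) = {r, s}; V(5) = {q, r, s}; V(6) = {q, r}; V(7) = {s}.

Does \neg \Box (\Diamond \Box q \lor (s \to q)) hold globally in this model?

Let φ = \neg \Box (\Diamond \Box q \lor (s \to q)). Evaluate φ at each world:
  0 (successors {0, 3, 6}): φ is false.
  1 (successors {1, 3, 4, 5, 6}): φ is false.
  2 (successors {6}): φ is false.
  3 (successors {0, 3, 4, 6, 7}): φ is false.
  4 (successors {1, 2, 3, 4, 5, 6}): φ is false.
  5 (successors {3}): φ is false.
  6 (successors {0, 1, 3, 5}): φ is false.
  7 (successors {0, 1, 2, 3}): φ is false.
Detail at 0 (counterexample):
  At 0: \Box (\Diamond \Box q \lor (s \to q)) is true, so \neg \Box (\Diamond \Box q \lor (s \to q)) is false.
    At 0: \Box (\Diamond \Box q \lor (s \to q)) requires \Diamond \Box q \lor (s \to q) at every successor {0, 3, 6}.
      At 0: \Diamond \Box q \lor (s \to q) is true.
      At 3: \Diamond \Box q \lor (s \to q) is true.
      At 6: \Diamond \Box q \lor (s \to q) is true.
    So \Box (\Diamond \Box q \lor (s \to q)) is true at 0.

No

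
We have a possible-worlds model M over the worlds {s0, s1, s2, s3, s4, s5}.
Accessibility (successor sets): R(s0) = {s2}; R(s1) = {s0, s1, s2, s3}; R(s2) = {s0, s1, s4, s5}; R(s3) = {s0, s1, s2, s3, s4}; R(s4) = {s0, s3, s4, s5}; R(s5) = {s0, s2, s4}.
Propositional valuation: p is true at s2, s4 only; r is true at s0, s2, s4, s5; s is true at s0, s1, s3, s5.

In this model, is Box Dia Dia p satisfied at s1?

Yes

At s1: Box Dia Dia p requires Dia Dia p at every successor {s0, s1, s2, s3}.
  At s0: Dia Dia p is true.
  At s1: Dia Dia p is true.
  At s2: Dia Dia p is true.
  At s3: Dia Dia p is true.
So Box Dia Dia p is true at s1.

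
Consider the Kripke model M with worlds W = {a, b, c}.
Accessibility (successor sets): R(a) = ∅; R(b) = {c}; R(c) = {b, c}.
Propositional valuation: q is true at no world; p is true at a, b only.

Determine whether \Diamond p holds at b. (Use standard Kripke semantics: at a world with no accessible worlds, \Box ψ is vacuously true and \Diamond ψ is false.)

No

At b: \Diamond p requires p at some successor in {c}.
  At c: p is false.
So \Diamond p is false at b.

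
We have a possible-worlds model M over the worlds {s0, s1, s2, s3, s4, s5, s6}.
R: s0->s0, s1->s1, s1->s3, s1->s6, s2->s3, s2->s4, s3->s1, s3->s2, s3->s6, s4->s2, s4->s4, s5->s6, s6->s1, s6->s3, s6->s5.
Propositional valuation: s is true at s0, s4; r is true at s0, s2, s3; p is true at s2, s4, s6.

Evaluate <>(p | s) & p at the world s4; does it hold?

Yes

At s4: <>(p | s) is true, p is true, so <>(p | s) & p is true.
  At s4: <>(p | s) requires p | s at some successor in {s2, s4}.
    p | s holds at s2, so <>(p | s) is true at s4.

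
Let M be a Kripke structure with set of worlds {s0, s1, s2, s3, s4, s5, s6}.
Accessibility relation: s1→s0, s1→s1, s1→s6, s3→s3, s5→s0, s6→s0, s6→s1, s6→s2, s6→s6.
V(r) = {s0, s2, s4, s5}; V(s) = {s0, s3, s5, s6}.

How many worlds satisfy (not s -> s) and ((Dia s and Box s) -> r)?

Let φ = (not s -> s) and ((Dia s and Box s) -> r). Evaluate φ at each world:
  s0 (successors ∅): φ is true.
  s1 (successors {s0, s1, s6}): φ is false.
  s2 (successors ∅): φ is false.
  s3 (successors {s3}): φ is false.
  s4 (successors ∅): φ is false.
  s5 (successors {s0}): φ is true.
  s6 (successors {s0, s1, s2, s6}): φ is true.
For instance, at s6:
  At s6: not s -> s is true, (Dia s and Box s) -> r is true, so (not s -> s) and ((Dia s and Box s) -> r) is true.
    At s6: Dia s and Box s is false, r is false, so (Dia s and Box s) -> r is true.
      At s6: Dia s is true, Box s is false, so Dia s and Box s is false.
Satisfying worlds: {s0, s5, s6}

3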